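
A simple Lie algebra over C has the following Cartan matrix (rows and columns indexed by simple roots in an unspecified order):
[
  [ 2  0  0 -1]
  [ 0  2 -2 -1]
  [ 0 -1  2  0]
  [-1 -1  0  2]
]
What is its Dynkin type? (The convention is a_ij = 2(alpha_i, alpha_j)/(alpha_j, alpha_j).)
The matrix has rank 4 with 2's on the diagonal. Reading the off-diagonal entries as Dynkin edges (a single edge where a_ij = a_ji = -1; a double or triple edge where a_ij * a_ji = 2 or 3), the diagram is a chain of 4 nodes with a double edge at one end; the terminal node there is the unique short simple root (B_4). One simple-root ordering that puts it in standard form is (alpha_1, alpha_4, alpha_2, alpha_3). So the algebra is type B_4, i.e. so(9).

B_4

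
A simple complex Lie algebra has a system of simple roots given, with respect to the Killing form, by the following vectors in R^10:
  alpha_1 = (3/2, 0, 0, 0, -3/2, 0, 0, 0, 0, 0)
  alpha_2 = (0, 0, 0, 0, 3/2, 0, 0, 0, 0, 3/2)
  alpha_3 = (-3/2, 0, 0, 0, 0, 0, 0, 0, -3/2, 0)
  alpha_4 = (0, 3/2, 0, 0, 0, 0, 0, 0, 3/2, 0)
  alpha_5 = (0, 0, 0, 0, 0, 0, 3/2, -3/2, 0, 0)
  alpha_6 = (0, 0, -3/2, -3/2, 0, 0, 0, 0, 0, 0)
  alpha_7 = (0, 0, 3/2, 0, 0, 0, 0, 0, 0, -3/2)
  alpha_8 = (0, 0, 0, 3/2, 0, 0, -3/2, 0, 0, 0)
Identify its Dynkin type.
type A_8

Compute the Cartan integers a_ij = 2(alpha_i, alpha_j)/(alpha_j, alpha_j); the resulting 8x8 Cartan matrix is
[[2, -1, -1, 0, 0, 0, 0, 0], [-1, 2, 0, 0, 0, 0, -1, 0], [-1, 0, 2, -1, 0, 0, 0, 0], [0, 0, -1, 2, 0, 0, 0, 0], [0, 0, 0, 0, 2, 0, 0, -1], [0, 0, 0, 0, 0, 2, -1, -1], [0, -1, 0, 0, 0, -1, 2, 0], [0, 0, 0, 0, -1, -1, 0, 2]].
All simple roots have the same length, so the diagram is simply laced. The associated Dynkin diagram is a chain of 8 nodes with single edges (A_8), so the type is A_8 (the algebra sl(9)).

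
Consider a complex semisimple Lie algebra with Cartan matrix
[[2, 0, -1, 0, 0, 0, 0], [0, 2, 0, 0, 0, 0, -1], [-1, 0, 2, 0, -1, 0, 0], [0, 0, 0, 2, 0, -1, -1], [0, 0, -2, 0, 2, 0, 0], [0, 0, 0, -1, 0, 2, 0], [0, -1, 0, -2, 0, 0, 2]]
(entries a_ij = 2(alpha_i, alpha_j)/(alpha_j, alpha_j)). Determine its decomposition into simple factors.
type C_3 + type F_4

The diagram associated to this matrix has two connected components: the simple roots {alpha_1, alpha_3, alpha_5} form a chain of 3 nodes with a double edge at one end; the terminal node there is the unique long simple root (C_3), and {alpha_2, alpha_4, alpha_6, alpha_7} form a chain of 4 nodes with a double edge between the middle two (F_4). A semisimple Lie algebra decomposes uniquely as the direct sum of simple ideals, one per connected component of its Dynkin diagram, so g ≅ C_3 ⊕ F_4 (dimension 21 + 52 = 73).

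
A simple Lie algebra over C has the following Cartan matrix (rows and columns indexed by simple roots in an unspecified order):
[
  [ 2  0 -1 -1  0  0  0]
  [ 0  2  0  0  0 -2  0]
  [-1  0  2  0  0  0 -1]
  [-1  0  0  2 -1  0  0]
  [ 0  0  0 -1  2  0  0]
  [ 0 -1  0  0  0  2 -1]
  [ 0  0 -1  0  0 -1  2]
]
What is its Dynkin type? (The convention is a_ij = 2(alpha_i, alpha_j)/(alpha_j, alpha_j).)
The matrix has rank 7 with 2's on the diagonal. Reading the off-diagonal entries as Dynkin edges (a single edge where a_ij = a_ji = -1; a double or triple edge where a_ij * a_ji = 2 or 3), the diagram is a chain of 7 nodes with a double edge at one end; the terminal node there is the unique long simple root (C_7). One simple-root ordering that puts it in standard form is (alpha_5, alpha_4, alpha_1, alpha_3, alpha_7, alpha_6, alpha_2). So the algebra is type C_7, i.e. sp(14).

type C_7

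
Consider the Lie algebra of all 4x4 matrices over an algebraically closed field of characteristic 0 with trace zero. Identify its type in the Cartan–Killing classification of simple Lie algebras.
This is sl(4), which has dimension 4^2 - 1 = 15 and rank 4 - 1 = 3 (a Cartan subalgebra is the diagonal traceless matrices). In the classification of classical Lie algebras, the special linear algebra sl(n+1) has type A_n; here n = 3, so the Dynkin diagram is a chain of 3 nodes with single edges (A_3). Hence the type is A_3.

A3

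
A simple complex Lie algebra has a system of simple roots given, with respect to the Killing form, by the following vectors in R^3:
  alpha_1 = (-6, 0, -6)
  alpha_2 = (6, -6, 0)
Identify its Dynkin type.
type A_2

Compute the Cartan integers a_ij = 2(alpha_i, alpha_j)/(alpha_j, alpha_j); the resulting 2x2 Cartan matrix is
[[2, -1], [-1, 2]].
All simple roots have the same length, so the diagram is simply laced. The associated Dynkin diagram is a chain of 2 nodes with single edges (A_2), so the type is A_2 (the algebra sl(3)).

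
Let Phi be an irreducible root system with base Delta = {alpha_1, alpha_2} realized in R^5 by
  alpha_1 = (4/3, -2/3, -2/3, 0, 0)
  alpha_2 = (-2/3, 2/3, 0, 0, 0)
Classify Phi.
Compute the Cartan integers a_ij = 2(alpha_i, alpha_j)/(alpha_j, alpha_j); the resulting 2x2 Cartan matrix is
[[2, -3], [-1, 2]].
The roots have two lengths (squared-length ratio 3:1); the short ones are alpha_{2}. The associated Dynkin diagram is two nodes joined by a triple edge (G_2), so the type is G_2.

G_2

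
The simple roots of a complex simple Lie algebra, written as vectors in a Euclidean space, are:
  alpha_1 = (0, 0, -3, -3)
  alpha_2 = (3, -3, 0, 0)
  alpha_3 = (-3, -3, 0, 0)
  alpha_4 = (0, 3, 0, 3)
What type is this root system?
Compute the Cartan integers a_ij = 2(alpha_i, alpha_j)/(alpha_j, alpha_j); the resulting 4x4 Cartan matrix is
[[2, 0, 0, -1], [0, 2, 0, -1], [0, 0, 2, -1], [-1, -1, -1, 2]].
All simple roots have the same length, so the diagram is simply laced. The associated Dynkin diagram is a chain of 2 nodes with a fork of two nodes at one end (D_4), so the type is D_4 (the algebra so(8)).

D_4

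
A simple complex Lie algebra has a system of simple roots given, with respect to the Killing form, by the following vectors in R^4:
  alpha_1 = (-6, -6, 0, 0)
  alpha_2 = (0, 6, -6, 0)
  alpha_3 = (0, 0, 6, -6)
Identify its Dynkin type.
A3

Compute the Cartan integers a_ij = 2(alpha_i, alpha_j)/(alpha_j, alpha_j); the resulting 3x3 Cartan matrix is
[[2, -1, 0], [-1, 2, -1], [0, -1, 2]].
All simple roots have the same length, so the diagram is simply laced. The associated Dynkin diagram is a chain of 3 nodes with single edges (A_3), so the type is A_3 (the algebra sl(4)).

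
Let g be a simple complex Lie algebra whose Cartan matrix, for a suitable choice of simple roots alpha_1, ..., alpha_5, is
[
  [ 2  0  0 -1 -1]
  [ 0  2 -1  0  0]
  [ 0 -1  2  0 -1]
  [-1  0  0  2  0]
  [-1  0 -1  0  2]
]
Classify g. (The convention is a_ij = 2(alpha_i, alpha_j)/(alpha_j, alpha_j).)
The matrix has rank 5 with 2's on the diagonal. Reading the off-diagonal entries as Dynkin edges (a single edge where a_ij = a_ji = -1; a double or triple edge where a_ij * a_ji = 2 or 3), the diagram is a chain of 5 nodes with single edges (A_5). One simple-root ordering that puts it in standard form is (alpha_2, alpha_3, alpha_5, alpha_1, alpha_4). So the algebra is type A_5, i.e. sl(6).

A5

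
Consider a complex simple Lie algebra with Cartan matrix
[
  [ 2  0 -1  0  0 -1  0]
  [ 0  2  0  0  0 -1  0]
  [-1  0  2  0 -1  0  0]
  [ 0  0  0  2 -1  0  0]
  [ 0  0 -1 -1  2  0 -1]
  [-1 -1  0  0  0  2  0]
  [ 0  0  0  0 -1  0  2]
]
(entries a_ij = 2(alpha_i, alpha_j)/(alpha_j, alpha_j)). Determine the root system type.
D7

The matrix has rank 7 with 2's on the diagonal. Reading the off-diagonal entries as Dynkin edges (a single edge where a_ij = a_ji = -1; a double or triple edge where a_ij * a_ji = 2 or 3), the diagram is a chain of 5 nodes with a fork of two nodes at one end (D_7). One simple-root ordering that puts it in standard form is (alpha_2, alpha_6, alpha_1, alpha_3, alpha_5, alpha_7, alpha_4). So the algebra is type D_7, i.e. so(14).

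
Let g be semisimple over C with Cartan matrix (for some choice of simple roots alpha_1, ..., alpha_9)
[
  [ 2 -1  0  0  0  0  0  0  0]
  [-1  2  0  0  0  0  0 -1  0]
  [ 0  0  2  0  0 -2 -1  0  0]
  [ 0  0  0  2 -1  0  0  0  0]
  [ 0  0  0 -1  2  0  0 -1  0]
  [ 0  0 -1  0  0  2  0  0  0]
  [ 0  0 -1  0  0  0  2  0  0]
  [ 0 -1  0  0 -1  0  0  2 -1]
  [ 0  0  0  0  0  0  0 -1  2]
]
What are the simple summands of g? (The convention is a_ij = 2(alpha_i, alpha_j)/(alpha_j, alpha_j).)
B3 + E6

The diagram associated to this matrix has two connected components: the simple roots {alpha_3, alpha_6, alpha_7} form a chain of 3 nodes with a double edge at one end; the terminal node there is the unique short simple root (B_3), and {alpha_1, alpha_2, alpha_4, alpha_5, alpha_8, alpha_9} form a chain of 5 nodes with one extra node attached to the third node from one end (E_6). A semisimple Lie algebra decomposes uniquely as the direct sum of simple ideals, one per connected component of its Dynkin diagram, so g ≅ B_3 ⊕ E_6 (dimension 21 + 78 = 99).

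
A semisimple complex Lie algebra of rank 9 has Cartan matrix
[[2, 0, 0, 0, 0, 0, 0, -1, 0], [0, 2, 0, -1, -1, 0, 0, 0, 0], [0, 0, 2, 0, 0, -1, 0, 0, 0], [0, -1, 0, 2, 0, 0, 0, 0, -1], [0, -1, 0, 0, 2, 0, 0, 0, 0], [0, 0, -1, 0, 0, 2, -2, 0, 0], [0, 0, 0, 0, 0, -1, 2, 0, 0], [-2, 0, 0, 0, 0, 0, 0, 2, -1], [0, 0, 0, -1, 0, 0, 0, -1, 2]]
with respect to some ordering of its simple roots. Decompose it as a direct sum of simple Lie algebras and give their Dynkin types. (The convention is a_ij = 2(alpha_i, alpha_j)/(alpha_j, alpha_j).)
The diagram associated to this matrix has two connected components: the simple roots {alpha_3, alpha_6, alpha_7} form a chain of 3 nodes with a double edge at one end; the terminal node there is the unique short simple root (B_3), and {alpha_1, alpha_2, alpha_4, alpha_5, alpha_8, alpha_9} form a chain of 6 nodes with a double edge at one end; the terminal node there is the unique short simple root (B_6). A semisimple Lie algebra decomposes uniquely as the direct sum of simple ideals, one per connected component of its Dynkin diagram, so g ≅ B_3 ⊕ B_6 (dimension 21 + 78 = 99).

B_3 (so(7)) + B_6 (so(13))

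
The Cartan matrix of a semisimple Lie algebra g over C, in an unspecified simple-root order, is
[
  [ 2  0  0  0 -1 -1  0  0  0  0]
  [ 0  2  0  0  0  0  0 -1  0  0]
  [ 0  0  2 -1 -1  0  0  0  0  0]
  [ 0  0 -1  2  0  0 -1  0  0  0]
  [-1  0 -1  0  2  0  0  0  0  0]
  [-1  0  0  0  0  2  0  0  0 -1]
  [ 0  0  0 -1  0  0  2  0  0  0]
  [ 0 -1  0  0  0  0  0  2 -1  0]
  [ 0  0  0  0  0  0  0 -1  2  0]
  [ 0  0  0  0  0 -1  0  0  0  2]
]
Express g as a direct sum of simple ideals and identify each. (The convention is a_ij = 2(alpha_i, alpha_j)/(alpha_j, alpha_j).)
A_3 (sl(4)) + A_7 (sl(8))

The diagram associated to this matrix has two connected components: the simple roots {alpha_2, alpha_8, alpha_9} form a chain of 3 nodes with single edges (A_3), and {alpha_1, alpha_3, alpha_4, alpha_5, alpha_6, alpha_7, alpha_10} form a chain of 7 nodes with single edges (A_7). A semisimple Lie algebra decomposes uniquely as the direct sum of simple ideals, one per connected component of its Dynkin diagram, so g ≅ A_3 ⊕ A_7 (dimension 15 + 63 = 78).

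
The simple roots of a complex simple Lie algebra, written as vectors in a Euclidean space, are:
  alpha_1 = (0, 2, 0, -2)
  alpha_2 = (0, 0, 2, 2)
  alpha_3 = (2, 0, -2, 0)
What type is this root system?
A_3

Compute the Cartan integers a_ij = 2(alpha_i, alpha_j)/(alpha_j, alpha_j); the resulting 3x3 Cartan matrix is
[[2, -1, 0], [-1, 2, -1], [0, -1, 2]].
All simple roots have the same length, so the diagram is simply laced. The associated Dynkin diagram is a chain of 3 nodes with single edges (A_3), so the type is A_3 (the algebra sl(4)).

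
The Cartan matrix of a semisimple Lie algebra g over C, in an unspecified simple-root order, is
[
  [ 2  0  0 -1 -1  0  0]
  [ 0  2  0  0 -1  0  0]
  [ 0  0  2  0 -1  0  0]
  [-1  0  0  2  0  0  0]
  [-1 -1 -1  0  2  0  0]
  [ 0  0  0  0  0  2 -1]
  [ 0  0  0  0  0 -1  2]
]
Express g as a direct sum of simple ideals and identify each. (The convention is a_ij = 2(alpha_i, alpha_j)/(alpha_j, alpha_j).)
The diagram associated to this matrix has two connected components: the simple roots {alpha_6, alpha_7} form a chain of 2 nodes with single edges (A_2), and {alpha_1, alpha_2, alpha_3, alpha_4, alpha_5} form a chain of 3 nodes with a fork of two nodes at one end (D_5). A semisimple Lie algebra decomposes uniquely as the direct sum of simple ideals, one per connected component of its Dynkin diagram, so g ≅ A_2 ⊕ D_5 (dimension 8 + 45 = 53).

A2 ⊕ D5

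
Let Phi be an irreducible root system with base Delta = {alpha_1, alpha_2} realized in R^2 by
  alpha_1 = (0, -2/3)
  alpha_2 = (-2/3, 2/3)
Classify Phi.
type B_2

Compute the Cartan integers a_ij = 2(alpha_i, alpha_j)/(alpha_j, alpha_j); the resulting 2x2 Cartan matrix is
[[2, -1], [-2, 2]].
The roots have two lengths (squared-length ratio 2:1); the short ones are alpha_{1}. The associated Dynkin diagram is a chain of 2 nodes with a double edge at one end; the terminal node there is the unique short simple root (B_2), so the type is B_2 (the algebra so(5)).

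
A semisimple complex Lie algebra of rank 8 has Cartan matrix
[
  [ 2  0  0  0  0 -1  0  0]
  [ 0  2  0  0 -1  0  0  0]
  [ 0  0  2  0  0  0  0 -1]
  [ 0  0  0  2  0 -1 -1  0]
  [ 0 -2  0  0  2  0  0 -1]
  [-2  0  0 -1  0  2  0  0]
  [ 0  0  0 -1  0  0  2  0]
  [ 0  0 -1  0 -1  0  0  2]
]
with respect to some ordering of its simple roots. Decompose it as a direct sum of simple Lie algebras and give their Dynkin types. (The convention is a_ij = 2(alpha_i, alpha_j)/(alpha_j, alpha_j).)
B_4 (so(9)) + B_4 (so(9))

The diagram associated to this matrix has two connected components: the simple roots {alpha_1, alpha_4, alpha_6, alpha_7} form a chain of 4 nodes with a double edge at one end; the terminal node there is the unique short simple root (B_4), and {alpha_2, alpha_3, alpha_5, alpha_8} form a chain of 4 nodes with a double edge at one end; the terminal node there is the unique short simple root (B_4). A semisimple Lie algebra decomposes uniquely as the direct sum of simple ideals, one per connected component of its Dynkin diagram, so g ≅ B_4 ⊕ B_4 (dimension 36 + 36 = 72).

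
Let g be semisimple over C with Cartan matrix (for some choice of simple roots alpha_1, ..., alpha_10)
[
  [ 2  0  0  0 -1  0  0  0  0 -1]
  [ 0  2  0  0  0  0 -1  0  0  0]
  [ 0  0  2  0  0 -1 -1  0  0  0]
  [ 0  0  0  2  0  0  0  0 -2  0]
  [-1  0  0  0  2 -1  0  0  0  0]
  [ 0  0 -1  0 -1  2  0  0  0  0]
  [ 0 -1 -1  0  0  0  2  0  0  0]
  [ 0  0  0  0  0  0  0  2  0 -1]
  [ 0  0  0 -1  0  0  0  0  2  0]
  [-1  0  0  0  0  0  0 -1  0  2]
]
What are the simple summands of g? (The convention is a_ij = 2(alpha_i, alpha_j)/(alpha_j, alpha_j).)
The diagram associated to this matrix has two connected components: the simple roots {alpha_1, alpha_2, alpha_3, alpha_5, alpha_6, alpha_7, alpha_8, alpha_10} form a chain of 8 nodes with single edges (A_8), and {alpha_4, alpha_9} form a chain of 2 nodes with a double edge at one end; the terminal node there is the unique short simple root (B_2). A semisimple Lie algebra decomposes uniquely as the direct sum of simple ideals, one per connected component of its Dynkin diagram, so g ≅ A_8 ⊕ B_2 (dimension 80 + 10 = 90).

A_8 + B_2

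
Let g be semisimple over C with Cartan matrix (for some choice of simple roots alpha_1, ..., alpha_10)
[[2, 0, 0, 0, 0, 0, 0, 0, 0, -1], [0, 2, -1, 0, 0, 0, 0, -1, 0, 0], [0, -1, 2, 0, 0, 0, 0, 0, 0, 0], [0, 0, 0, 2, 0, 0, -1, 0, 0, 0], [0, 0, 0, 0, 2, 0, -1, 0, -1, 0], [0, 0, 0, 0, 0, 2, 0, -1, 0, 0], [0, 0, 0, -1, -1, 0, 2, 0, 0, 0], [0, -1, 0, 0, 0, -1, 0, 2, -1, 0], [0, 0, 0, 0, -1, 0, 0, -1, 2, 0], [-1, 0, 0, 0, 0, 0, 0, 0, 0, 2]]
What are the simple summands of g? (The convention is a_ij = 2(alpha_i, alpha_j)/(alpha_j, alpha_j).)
type A_2 ⊕ type E_8

The diagram associated to this matrix has two connected components: the simple roots {alpha_1, alpha_10} form a chain of 2 nodes with single edges (A_2), and {alpha_2, alpha_3, alpha_4, alpha_5, alpha_6, alpha_7, alpha_8, alpha_9} form a chain of 7 nodes with one extra node attached to the third node from one end (E_8). A semisimple Lie algebra decomposes uniquely as the direct sum of simple ideals, one per connected component of its Dynkin diagram, so g ≅ A_2 ⊕ E_8 (dimension 8 + 248 = 256).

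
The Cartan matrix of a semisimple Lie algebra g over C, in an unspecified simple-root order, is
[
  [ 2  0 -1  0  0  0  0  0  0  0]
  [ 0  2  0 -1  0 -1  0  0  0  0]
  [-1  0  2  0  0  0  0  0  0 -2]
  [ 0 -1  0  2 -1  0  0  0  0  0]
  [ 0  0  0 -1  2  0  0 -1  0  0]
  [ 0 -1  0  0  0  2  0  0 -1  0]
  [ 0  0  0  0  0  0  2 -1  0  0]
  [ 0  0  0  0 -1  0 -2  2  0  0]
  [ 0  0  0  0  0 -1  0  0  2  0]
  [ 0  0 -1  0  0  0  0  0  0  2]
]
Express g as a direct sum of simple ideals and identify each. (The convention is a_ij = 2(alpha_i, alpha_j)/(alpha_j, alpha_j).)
B3 + B7

The diagram associated to this matrix has two connected components: the simple roots {alpha_1, alpha_3, alpha_10} form a chain of 3 nodes with a double edge at one end; the terminal node there is the unique short simple root (B_3), and {alpha_2, alpha_4, alpha_5, alpha_6, alpha_7, alpha_8, alpha_9} form a chain of 7 nodes with a double edge at one end; the terminal node there is the unique short simple root (B_7). A semisimple Lie algebra decomposes uniquely as the direct sum of simple ideals, one per connected component of its Dynkin diagram, so g ≅ B_3 ⊕ B_7 (dimension 21 + 105 = 126).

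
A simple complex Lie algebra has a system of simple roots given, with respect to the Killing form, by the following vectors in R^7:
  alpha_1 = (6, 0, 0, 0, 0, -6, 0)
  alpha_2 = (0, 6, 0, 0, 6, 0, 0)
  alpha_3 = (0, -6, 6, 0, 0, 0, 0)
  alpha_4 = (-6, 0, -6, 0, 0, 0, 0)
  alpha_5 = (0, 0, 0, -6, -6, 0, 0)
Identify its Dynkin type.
A5

Compute the Cartan integers a_ij = 2(alpha_i, alpha_j)/(alpha_j, alpha_j); the resulting 5x5 Cartan matrix is
[[2, 0, 0, -1, 0], [0, 2, -1, 0, -1], [0, -1, 2, -1, 0], [-1, 0, -1, 2, 0], [0, -1, 0, 0, 2]].
All simple roots have the same length, so the diagram is simply laced. The associated Dynkin diagram is a chain of 5 nodes with single edges (A_5), so the type is A_5 (the algebra sl(6)).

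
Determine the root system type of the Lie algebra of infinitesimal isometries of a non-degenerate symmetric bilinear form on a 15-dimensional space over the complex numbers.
B_7

This is so(15) with 15 odd, which has dimension 15(15-1)/2 = 105 and rank (15-1)/2 = 7. In the classification of classical Lie algebras, the orthogonal algebra so(2n+1) in an odd number of variables has type B_n; here n = 7, so the Dynkin diagram is a chain of 7 nodes with a double edge at one end; the terminal node there is the unique short simple root (B_7). Hence the type is B_7.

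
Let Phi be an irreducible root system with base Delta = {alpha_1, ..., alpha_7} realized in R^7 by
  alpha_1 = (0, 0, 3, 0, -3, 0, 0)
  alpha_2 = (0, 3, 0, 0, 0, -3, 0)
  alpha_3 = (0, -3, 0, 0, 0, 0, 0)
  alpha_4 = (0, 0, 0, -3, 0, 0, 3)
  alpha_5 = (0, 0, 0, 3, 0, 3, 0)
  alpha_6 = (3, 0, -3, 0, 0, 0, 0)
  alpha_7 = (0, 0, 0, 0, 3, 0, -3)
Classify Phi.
Compute the Cartan integers a_ij = 2(alpha_i, alpha_j)/(alpha_j, alpha_j); the resulting 7x7 Cartan matrix is
[[2, 0, 0, 0, 0, -1, -1], [0, 2, -2, 0, -1, 0, 0], [0, -1, 2, 0, 0, 0, 0], [0, 0, 0, 2, -1, 0, -1], [0, -1, 0, -1, 2, 0, 0], [-1, 0, 0, 0, 0, 2, 0], [-1, 0, 0, -1, 0, 0, 2]].
The roots have two lengths (squared-length ratio 2:1); the short ones are alpha_{3}. The associated Dynkin diagram is a chain of 7 nodes with a double edge at one end; the terminal node there is the unique short simple root (B_7), so the type is B_7 (the algebra so(15)).

type B_7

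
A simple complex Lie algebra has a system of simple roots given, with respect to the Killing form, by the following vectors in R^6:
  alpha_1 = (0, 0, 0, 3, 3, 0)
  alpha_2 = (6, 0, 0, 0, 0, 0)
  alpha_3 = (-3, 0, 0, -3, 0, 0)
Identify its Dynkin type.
C_3

Compute the Cartan integers a_ij = 2(alpha_i, alpha_j)/(alpha_j, alpha_j); the resulting 3x3 Cartan matrix is
[[2, 0, -1], [0, 2, -2], [-1, -1, 2]].
The roots have two lengths (squared-length ratio 2:1); the short ones are alpha_{1,3}. The associated Dynkin diagram is a chain of 3 nodes with a double edge at one end; the terminal node there is the unique long simple root (C_3), so the type is C_3 (the algebra sp(6)).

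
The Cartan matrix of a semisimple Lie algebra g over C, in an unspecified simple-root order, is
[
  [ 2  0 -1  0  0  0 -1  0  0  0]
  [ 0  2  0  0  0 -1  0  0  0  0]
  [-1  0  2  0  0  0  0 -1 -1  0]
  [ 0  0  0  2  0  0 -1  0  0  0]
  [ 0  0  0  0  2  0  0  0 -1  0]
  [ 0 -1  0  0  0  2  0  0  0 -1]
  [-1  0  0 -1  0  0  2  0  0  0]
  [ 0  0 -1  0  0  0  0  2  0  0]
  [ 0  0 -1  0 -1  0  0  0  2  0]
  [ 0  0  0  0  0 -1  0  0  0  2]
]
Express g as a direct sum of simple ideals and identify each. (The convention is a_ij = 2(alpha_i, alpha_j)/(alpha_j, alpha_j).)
type A_3 + type E_7

The diagram associated to this matrix has two connected components: the simple roots {alpha_2, alpha_6, alpha_10} form a chain of 3 nodes with single edges (A_3), and {alpha_1, alpha_3, alpha_4, alpha_5, alpha_7, alpha_8, alpha_9} form a chain of 6 nodes with one extra node attached to the third node from one end (E_7). A semisimple Lie algebra decomposes uniquely as the direct sum of simple ideals, one per connected component of its Dynkin diagram, so g ≅ A_3 ⊕ E_7 (dimension 15 + 133 = 148).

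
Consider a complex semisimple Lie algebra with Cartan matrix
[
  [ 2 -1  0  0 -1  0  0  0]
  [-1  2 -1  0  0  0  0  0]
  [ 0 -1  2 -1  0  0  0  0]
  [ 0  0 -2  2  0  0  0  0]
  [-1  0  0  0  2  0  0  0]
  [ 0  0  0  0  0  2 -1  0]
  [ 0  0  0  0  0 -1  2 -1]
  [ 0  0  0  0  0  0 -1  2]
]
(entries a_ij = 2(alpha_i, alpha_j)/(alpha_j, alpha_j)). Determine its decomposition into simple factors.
The diagram associated to this matrix has two connected components: the simple roots {alpha_6, alpha_7, alpha_8} form a chain of 3 nodes with single edges (A_3), and {alpha_1, alpha_2, alpha_3, alpha_4, alpha_5} form a chain of 5 nodes with a double edge at one end; the terminal node there is the unique long simple root (C_5). A semisimple Lie algebra decomposes uniquely as the direct sum of simple ideals, one per connected component of its Dynkin diagram, so g ≅ A_3 ⊕ C_5 (dimension 15 + 55 = 70).

A_3 + C_5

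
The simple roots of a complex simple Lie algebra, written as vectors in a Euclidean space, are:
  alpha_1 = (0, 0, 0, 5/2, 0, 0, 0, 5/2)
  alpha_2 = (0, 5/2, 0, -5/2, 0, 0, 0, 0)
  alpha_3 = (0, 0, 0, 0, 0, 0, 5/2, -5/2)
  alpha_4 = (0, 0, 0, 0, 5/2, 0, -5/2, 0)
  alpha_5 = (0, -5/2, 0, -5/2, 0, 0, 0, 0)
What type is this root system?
D_5

Compute the Cartan integers a_ij = 2(alpha_i, alpha_j)/(alpha_j, alpha_j); the resulting 5x5 Cartan matrix is
[[2, -1, -1, 0, -1], [-1, 2, 0, 0, 0], [-1, 0, 2, -1, 0], [0, 0, -1, 2, 0], [-1, 0, 0, 0, 2]].
All simple roots have the same length, so the diagram is simply laced. The associated Dynkin diagram is a chain of 3 nodes with a fork of two nodes at one end (D_5), so the type is D_5 (the algebra so(10)).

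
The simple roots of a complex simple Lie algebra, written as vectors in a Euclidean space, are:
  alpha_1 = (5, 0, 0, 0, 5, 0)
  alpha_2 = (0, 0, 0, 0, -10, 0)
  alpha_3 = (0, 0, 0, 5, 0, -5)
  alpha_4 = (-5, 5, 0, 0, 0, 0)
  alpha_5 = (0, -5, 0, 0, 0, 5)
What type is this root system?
Compute the Cartan integers a_ij = 2(alpha_i, alpha_j)/(alpha_j, alpha_j); the resulting 5x5 Cartan matrix is
[[2, -1, 0, -1, 0], [-2, 2, 0, 0, 0], [0, 0, 2, 0, -1], [-1, 0, 0, 2, -1], [0, 0, -1, -1, 2]].
The roots have two lengths (squared-length ratio 2:1); the short ones are alpha_{1,3,4,5}. The associated Dynkin diagram is a chain of 5 nodes with a double edge at one end; the terminal node there is the unique long simple root (C_5), so the type is C_5 (the algebra sp(10)).

C_5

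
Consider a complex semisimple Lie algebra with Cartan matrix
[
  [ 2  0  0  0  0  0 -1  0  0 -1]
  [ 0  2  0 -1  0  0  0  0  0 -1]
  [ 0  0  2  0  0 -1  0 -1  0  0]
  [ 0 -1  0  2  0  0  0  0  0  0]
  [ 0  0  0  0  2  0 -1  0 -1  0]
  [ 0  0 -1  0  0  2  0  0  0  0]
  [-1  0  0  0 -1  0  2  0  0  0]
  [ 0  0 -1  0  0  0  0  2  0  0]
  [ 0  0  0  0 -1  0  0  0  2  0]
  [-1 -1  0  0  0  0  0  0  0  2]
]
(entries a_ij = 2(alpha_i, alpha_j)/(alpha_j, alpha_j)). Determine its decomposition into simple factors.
A_3 ⊕ A_7

The diagram associated to this matrix has two connected components: the simple roots {alpha_3, alpha_6, alpha_8} form a chain of 3 nodes with single edges (A_3), and {alpha_1, alpha_2, alpha_4, alpha_5, alpha_7, alpha_9, alpha_10} form a chain of 7 nodes with single edges (A_7). A semisimple Lie algebra decomposes uniquely as the direct sum of simple ideals, one per connected component of its Dynkin diagram, so g ≅ A_3 ⊕ A_7 (dimension 15 + 63 = 78).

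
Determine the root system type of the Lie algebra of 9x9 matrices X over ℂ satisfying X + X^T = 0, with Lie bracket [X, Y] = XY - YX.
type B_4

This is so(9) with 9 odd, which has dimension 9(9-1)/2 = 36 and rank (9-1)/2 = 4. In the classification of classical Lie algebras, the orthogonal algebra so(2n+1) in an odd number of variables has type B_n; here n = 4, so the Dynkin diagram is a chain of 4 nodes with a double edge at one end; the terminal node there is the unique short simple root (B_4). Hence the type is B_4.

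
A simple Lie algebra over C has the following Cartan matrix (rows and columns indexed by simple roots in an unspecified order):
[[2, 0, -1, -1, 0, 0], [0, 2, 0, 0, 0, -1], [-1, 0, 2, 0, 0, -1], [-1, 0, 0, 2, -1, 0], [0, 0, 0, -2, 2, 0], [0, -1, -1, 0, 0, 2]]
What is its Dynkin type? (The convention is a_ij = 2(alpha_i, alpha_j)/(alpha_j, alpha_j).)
type C_6

The matrix has rank 6 with 2's on the diagonal. Reading the off-diagonal entries as Dynkin edges (a single edge where a_ij = a_ji = -1; a double or triple edge where a_ij * a_ji = 2 or 3), the diagram is a chain of 6 nodes with a double edge at one end; the terminal node there is the unique long simple root (C_6). One simple-root ordering that puts it in standard form is (alpha_2, alpha_6, alpha_3, alpha_1, alpha_4, alpha_5). So the algebra is type C_6, i.e. sp(12).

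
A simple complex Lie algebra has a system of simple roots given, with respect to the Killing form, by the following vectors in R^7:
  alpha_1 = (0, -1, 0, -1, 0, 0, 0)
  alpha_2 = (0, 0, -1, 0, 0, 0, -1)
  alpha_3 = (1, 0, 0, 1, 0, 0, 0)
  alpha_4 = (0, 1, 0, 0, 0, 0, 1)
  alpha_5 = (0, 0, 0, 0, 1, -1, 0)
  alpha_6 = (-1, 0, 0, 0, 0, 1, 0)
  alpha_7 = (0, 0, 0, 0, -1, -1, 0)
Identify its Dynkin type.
D_7

Compute the Cartan integers a_ij = 2(alpha_i, alpha_j)/(alpha_j, alpha_j); the resulting 7x7 Cartan matrix is
[[2, 0, -1, -1, 0, 0, 0], [0, 2, 0, -1, 0, 0, 0], [-1, 0, 2, 0, 0, -1, 0], [-1, -1, 0, 2, 0, 0, 0], [0, 0, 0, 0, 2, -1, 0], [0, 0, -1, 0, -1, 2, -1], [0, 0, 0, 0, 0, -1, 2]].
All simple roots have the same length, so the diagram is simply laced. The associated Dynkin diagram is a chain of 5 nodes with a fork of two nodes at one end (D_7), so the type is D_7 (the algebra so(14)).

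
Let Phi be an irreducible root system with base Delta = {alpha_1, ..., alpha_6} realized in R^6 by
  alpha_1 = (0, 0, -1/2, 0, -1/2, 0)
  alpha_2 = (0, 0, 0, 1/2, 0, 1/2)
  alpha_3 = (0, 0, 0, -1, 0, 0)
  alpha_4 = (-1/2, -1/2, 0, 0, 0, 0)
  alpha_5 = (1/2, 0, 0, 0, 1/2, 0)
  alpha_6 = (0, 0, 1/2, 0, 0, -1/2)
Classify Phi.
C6

Compute the Cartan integers a_ij = 2(alpha_i, alpha_j)/(alpha_j, alpha_j); the resulting 6x6 Cartan matrix is
[[2, 0, 0, 0, -1, -1], [0, 2, -1, 0, 0, -1], [0, -2, 2, 0, 0, 0], [0, 0, 0, 2, -1, 0], [-1, 0, 0, -1, 2, 0], [-1, -1, 0, 0, 0, 2]].
The roots have two lengths (squared-length ratio 2:1); the short ones are alpha_{1,2,4,5,6}. The associated Dynkin diagram is a chain of 6 nodes with a double edge at one end; the terminal node there is the unique long simple root (C_6), so the type is C_6 (the algebra sp(12)).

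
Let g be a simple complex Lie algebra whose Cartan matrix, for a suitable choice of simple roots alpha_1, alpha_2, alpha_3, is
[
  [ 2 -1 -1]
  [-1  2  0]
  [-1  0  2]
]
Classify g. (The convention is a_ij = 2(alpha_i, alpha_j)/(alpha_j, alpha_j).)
type A_3

The matrix has rank 3 with 2's on the diagonal. Reading the off-diagonal entries as Dynkin edges (a single edge where a_ij = a_ji = -1; a double or triple edge where a_ij * a_ji = 2 or 3), the diagram is a chain of 3 nodes with single edges (A_3). One simple-root ordering that puts it in standard form is (alpha_2, alpha_1, alpha_3). So the algebra is type A_3, i.e. sl(4).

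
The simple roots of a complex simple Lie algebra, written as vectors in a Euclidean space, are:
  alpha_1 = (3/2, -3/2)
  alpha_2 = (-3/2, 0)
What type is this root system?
B2

Compute the Cartan integers a_ij = 2(alpha_i, alpha_j)/(alpha_j, alpha_j); the resulting 2x2 Cartan matrix is
[[2, -2], [-1, 2]].
The roots have two lengths (squared-length ratio 2:1); the short ones are alpha_{2}. The associated Dynkin diagram is a chain of 2 nodes with a double edge at one end; the terminal node there is the unique short simple root (B_2), so the type is B_2 (the algebra so(5)).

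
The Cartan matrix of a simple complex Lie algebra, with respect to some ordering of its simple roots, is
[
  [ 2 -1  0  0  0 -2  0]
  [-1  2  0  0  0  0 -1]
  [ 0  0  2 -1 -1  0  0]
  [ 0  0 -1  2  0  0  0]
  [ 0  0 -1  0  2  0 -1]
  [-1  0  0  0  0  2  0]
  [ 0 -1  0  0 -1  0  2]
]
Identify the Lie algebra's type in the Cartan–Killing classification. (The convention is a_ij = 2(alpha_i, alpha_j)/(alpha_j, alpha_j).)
The matrix has rank 7 with 2's on the diagonal. Reading the off-diagonal entries as Dynkin edges (a single edge where a_ij = a_ji = -1; a double or triple edge where a_ij * a_ji = 2 or 3), the diagram is a chain of 7 nodes with a double edge at one end; the terminal node there is the unique short simple root (B_7). One simple-root ordering that puts it in standard form is (alpha_4, alpha_3, alpha_5, alpha_7, alpha_2, alpha_1, alpha_6). So the algebra is type B_7, i.e. so(15).

type B_7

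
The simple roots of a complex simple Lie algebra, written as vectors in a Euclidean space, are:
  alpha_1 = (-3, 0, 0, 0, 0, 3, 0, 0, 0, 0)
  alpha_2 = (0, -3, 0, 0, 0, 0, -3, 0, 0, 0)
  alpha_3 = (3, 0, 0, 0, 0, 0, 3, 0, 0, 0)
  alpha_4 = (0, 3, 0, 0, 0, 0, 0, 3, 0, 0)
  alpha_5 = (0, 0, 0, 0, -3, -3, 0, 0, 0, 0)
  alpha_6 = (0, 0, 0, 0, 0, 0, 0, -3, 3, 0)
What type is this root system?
Compute the Cartan integers a_ij = 2(alpha_i, alpha_j)/(alpha_j, alpha_j); the resulting 6x6 Cartan matrix is
[[2, 0, -1, 0, -1, 0], [0, 2, -1, -1, 0, 0], [-1, -1, 2, 0, 0, 0], [0, -1, 0, 2, 0, -1], [-1, 0, 0, 0, 2, 0], [0, 0, 0, -1, 0, 2]].
All simple roots have the same length, so the diagram is simply laced. The associated Dynkin diagram is a chain of 6 nodes with single edges (A_6), so the type is A_6 (the algebra sl(7)).

type A_6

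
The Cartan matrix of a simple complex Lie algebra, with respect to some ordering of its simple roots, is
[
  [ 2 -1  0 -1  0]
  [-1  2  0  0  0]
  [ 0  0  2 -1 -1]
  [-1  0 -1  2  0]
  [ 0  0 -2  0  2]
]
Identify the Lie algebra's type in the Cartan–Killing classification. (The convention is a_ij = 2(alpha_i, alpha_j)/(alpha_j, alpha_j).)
type C_5

The matrix has rank 5 with 2's on the diagonal. Reading the off-diagonal entries as Dynkin edges (a single edge where a_ij = a_ji = -1; a double or triple edge where a_ij * a_ji = 2 or 3), the diagram is a chain of 5 nodes with a double edge at one end; the terminal node there is the unique long simple root (C_5). One simple-root ordering that puts it in standard form is (alpha_2, alpha_1, alpha_4, alpha_3, alpha_5). So the algebra is type C_5, i.e. sp(10).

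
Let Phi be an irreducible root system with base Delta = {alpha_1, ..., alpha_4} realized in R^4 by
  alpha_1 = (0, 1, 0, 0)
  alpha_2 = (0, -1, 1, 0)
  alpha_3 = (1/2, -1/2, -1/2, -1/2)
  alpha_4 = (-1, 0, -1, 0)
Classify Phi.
Compute the Cartan integers a_ij = 2(alpha_i, alpha_j)/(alpha_j, alpha_j); the resulting 4x4 Cartan matrix is
[[2, -1, -1, 0], [-2, 2, 0, -1], [-1, 0, 2, 0], [0, -1, 0, 2]].
The roots have two lengths (squared-length ratio 2:1); the short ones are alpha_{1,3}. The associated Dynkin diagram is a chain of 4 nodes with a double edge between the middle two (F_4), so the type is F_4.

type F_4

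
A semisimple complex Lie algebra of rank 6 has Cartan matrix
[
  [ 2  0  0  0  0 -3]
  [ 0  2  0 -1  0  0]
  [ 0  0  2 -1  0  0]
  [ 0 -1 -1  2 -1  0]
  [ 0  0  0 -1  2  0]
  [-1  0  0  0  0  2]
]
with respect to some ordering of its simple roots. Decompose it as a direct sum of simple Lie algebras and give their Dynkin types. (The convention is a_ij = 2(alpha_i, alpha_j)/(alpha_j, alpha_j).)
D_4 ⊕ G_2

The diagram associated to this matrix has two connected components: the simple roots {alpha_2, alpha_3, alpha_4, alpha_5} form a chain of 2 nodes with a fork of two nodes at one end (D_4), and {alpha_1, alpha_6} form two nodes joined by a triple edge (G_2). A semisimple Lie algebra decomposes uniquely as the direct sum of simple ideals, one per connected component of its Dynkin diagram, so g ≅ D_4 ⊕ G_2 (dimension 28 + 14 = 42).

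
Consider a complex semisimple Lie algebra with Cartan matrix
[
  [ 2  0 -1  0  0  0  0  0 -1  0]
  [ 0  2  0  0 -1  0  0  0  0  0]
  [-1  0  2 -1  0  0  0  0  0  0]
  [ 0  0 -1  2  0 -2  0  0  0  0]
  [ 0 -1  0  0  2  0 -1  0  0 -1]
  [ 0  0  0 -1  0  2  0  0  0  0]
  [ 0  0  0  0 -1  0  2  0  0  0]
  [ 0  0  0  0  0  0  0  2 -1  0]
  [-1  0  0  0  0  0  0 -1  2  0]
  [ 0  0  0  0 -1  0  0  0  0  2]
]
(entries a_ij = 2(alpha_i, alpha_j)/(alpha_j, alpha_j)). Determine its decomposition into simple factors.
The diagram associated to this matrix has two connected components: the simple roots {alpha_1, alpha_3, alpha_4, alpha_6, alpha_8, alpha_9} form a chain of 6 nodes with a double edge at one end; the terminal node there is the unique short simple root (B_6), and {alpha_2, alpha_5, alpha_7, alpha_10} form a chain of 2 nodes with a fork of two nodes at one end (D_4). A semisimple Lie algebra decomposes uniquely as the direct sum of simple ideals, one per connected component of its Dynkin diagram, so g ≅ B_6 ⊕ D_4 (dimension 78 + 28 = 106).

B_6 (so(13)) ⊕ D_4 (so(8))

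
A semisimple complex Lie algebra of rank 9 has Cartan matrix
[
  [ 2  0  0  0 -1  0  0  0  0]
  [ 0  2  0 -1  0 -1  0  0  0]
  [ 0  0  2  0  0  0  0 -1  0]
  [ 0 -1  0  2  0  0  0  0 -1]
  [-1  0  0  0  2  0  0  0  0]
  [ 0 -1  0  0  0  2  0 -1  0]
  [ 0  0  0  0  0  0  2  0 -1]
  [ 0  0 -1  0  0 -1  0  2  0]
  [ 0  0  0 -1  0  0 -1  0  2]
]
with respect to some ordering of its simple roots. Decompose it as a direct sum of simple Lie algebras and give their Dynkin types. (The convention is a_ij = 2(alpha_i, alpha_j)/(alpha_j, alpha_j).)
The diagram associated to this matrix has two connected components: the simple roots {alpha_1, alpha_5} form a chain of 2 nodes with single edges (A_2), and {alpha_2, alpha_3, alpha_4, alpha_6, alpha_7, alpha_8, alpha_9} form a chain of 7 nodes with single edges (A_7). A semisimple Lie algebra decomposes uniquely as the direct sum of simple ideals, one per connected component of its Dynkin diagram, so g ≅ A_2 ⊕ A_7 (dimension 8 + 63 = 71).

A_2 + A_7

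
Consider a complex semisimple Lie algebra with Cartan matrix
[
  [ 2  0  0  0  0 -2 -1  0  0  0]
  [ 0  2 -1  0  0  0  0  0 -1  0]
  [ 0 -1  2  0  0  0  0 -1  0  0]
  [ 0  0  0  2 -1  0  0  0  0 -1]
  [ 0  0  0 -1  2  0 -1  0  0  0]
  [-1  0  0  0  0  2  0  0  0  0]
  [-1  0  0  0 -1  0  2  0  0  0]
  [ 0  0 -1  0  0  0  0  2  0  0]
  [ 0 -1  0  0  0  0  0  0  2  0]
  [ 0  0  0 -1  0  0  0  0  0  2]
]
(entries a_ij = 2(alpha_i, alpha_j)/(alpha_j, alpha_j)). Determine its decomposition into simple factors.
type A_4 ⊕ type B_6

The diagram associated to this matrix has two connected components: the simple roots {alpha_2, alpha_3, alpha_8, alpha_9} form a chain of 4 nodes with single edges (A_4), and {alpha_1, alpha_4, alpha_5, alpha_6, alpha_7, alpha_10} form a chain of 6 nodes with a double edge at one end; the terminal node there is the unique short simple root (B_6). A semisimple Lie algebra decomposes uniquely as the direct sum of simple ideals, one per connected component of its Dynkin diagram, so g ≅ A_4 ⊕ B_6 (dimension 24 + 78 = 102).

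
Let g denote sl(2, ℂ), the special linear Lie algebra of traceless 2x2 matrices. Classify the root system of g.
This is sl(2), which has dimension 2^2 - 1 = 3 and rank 2 - 1 = 1 (a Cartan subalgebra is the diagonal traceless matrices). In the classification of classical Lie algebras, the special linear algebra sl(n+1) has type A_n; here n = 1, so the Dynkin diagram is a chain of 1 nodes with single edges (A_1). Hence the type is A_1.

A_1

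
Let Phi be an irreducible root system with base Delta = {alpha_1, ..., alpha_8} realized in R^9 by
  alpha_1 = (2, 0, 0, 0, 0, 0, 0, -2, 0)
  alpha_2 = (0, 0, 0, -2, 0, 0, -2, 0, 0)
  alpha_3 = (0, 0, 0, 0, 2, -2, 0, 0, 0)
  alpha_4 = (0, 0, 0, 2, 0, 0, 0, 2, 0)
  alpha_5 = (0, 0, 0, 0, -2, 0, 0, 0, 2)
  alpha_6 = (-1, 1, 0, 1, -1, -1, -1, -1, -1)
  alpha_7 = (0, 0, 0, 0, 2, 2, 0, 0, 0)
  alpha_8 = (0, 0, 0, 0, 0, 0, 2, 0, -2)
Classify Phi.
E8

Compute the Cartan integers a_ij = 2(alpha_i, alpha_j)/(alpha_j, alpha_j); the resulting 8x8 Cartan matrix is
[[2, 0, 0, -1, 0, 0, 0, 0], [0, 2, 0, -1, 0, 0, 0, -1], [0, 0, 2, 0, -1, 0, 0, 0], [-1, -1, 0, 2, 0, 0, 0, 0], [0, 0, -1, 0, 2, 0, -1, -1], [0, 0, 0, 0, 0, 2, -1, 0], [0, 0, 0, 0, -1, -1, 2, 0], [0, -1, 0, 0, -1, 0, 0, 2]].
All simple roots have the same length, so the diagram is simply laced. The associated Dynkin diagram is a chain of 7 nodes with one extra node attached to the third node from one end (E_8), so the type is E_8.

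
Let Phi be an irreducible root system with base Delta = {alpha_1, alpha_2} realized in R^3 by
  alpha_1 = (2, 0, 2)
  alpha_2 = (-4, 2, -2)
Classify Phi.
Compute the Cartan integers a_ij = 2(alpha_i, alpha_j)/(alpha_j, alpha_j); the resulting 2x2 Cartan matrix is
[[2, -1], [-3, 2]].
The roots have two lengths (squared-length ratio 3:1); the short ones are alpha_{1}. The associated Dynkin diagram is two nodes joined by a triple edge (G_2), so the type is G_2.

G_2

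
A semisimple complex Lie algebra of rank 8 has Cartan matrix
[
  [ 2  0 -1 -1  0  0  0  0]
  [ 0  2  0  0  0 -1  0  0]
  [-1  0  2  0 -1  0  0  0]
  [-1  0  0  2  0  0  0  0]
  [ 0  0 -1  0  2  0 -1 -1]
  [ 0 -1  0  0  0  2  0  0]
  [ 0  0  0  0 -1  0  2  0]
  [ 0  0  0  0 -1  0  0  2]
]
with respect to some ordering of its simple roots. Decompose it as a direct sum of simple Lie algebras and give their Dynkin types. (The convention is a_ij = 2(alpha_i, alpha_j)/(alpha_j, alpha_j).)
A2 ⊕ D6

The diagram associated to this matrix has two connected components: the simple roots {alpha_2, alpha_6} form a chain of 2 nodes with single edges (A_2), and {alpha_1, alpha_3, alpha_4, alpha_5, alpha_7, alpha_8} form a chain of 4 nodes with a fork of two nodes at one end (D_6). A semisimple Lie algebra decomposes uniquely as the direct sum of simple ideals, one per connected component of its Dynkin diagram, so g ≅ A_2 ⊕ D_6 (dimension 8 + 66 = 74).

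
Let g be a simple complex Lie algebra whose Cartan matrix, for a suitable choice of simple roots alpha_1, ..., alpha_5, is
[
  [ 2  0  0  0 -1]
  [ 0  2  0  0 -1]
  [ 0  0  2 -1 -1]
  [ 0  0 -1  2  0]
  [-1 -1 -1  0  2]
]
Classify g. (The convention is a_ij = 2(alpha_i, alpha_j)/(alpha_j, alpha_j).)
D_5 (so(10))

The matrix has rank 5 with 2's on the diagonal. Reading the off-diagonal entries as Dynkin edges (a single edge where a_ij = a_ji = -1; a double or triple edge where a_ij * a_ji = 2 or 3), the diagram is a chain of 3 nodes with a fork of two nodes at one end (D_5). One simple-root ordering that puts it in standard form is (alpha_4, alpha_3, alpha_5, alpha_2, alpha_1). So the algebra is type D_5, i.e. so(10).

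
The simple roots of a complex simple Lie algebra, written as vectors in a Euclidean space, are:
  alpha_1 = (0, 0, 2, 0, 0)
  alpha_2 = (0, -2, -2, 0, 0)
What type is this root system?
Compute the Cartan integers a_ij = 2(alpha_i, alpha_j)/(alpha_j, alpha_j); the resulting 2x2 Cartan matrix is
[[2, -1], [-2, 2]].
The roots have two lengths (squared-length ratio 2:1); the short ones are alpha_{1}. The associated Dynkin diagram is a chain of 2 nodes with a double edge at one end; the terminal node there is the unique short simple root (B_2), so the type is B_2 (the algebra so(5)).

type B_2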